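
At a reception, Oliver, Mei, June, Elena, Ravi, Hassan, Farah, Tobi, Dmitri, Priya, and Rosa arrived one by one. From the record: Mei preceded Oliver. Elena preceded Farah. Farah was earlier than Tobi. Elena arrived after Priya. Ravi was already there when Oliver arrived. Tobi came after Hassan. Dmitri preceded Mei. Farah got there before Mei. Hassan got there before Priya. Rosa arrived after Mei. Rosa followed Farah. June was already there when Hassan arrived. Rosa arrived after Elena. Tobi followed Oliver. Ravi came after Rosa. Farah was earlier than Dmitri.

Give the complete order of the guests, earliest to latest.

The constraints fix every adjacent pair, so only one ordering works:
June → Hassan → Priya → Elena → Farah → Dmitri → Mei → Rosa → Ravi → Oliver → Tobi.

June, Hassan, Priya, Elena, Farah, Dmitri, Mei, Rosa, Ravi, Oliver, Tobi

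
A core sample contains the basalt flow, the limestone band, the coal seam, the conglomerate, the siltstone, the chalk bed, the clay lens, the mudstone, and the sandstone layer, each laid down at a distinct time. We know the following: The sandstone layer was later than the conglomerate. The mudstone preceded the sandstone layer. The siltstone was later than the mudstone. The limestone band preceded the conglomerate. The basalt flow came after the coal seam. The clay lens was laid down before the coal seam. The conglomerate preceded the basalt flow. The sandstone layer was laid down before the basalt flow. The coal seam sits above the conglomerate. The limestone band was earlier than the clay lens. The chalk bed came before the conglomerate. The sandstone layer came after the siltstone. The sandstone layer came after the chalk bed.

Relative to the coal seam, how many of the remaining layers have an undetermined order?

3

Forced before the coal seam: the chalk bed, the clay lens, the conglomerate, and the limestone band; forced after the coal seam: the basalt flow.
That leaves the mudstone, the sandstone layer, and the siltstone with no forced order relative to the coal seam — 3.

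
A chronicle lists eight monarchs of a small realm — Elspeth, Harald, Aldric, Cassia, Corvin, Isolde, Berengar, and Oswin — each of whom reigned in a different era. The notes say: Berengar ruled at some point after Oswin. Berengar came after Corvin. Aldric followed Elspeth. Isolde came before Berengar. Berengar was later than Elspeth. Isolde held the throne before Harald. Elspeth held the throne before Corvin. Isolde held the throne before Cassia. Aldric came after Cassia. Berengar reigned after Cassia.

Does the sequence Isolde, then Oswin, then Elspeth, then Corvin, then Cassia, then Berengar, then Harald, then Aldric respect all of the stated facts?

Check each stated constraint against the proposed order — e.g. Elspeth is ahead of Aldric; Isolde is ahead of Harald. Every pair is in the required order; nothing is violated.

yes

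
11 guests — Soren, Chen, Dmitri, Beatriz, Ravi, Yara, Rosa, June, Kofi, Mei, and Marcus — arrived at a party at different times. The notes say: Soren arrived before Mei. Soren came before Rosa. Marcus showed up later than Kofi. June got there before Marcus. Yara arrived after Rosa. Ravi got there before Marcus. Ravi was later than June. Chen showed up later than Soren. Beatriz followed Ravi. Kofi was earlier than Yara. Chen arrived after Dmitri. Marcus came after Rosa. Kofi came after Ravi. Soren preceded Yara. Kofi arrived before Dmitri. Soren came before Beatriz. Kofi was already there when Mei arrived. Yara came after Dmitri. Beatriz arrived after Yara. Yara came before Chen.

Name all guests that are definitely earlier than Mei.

Directly stated before Mei: Kofi and Soren.
June reaches Mei via June → Ravi → Kofi → Mei.
Ravi reaches Mei via Ravi → Kofi → Mei.

June, Kofi, Ravi, Soren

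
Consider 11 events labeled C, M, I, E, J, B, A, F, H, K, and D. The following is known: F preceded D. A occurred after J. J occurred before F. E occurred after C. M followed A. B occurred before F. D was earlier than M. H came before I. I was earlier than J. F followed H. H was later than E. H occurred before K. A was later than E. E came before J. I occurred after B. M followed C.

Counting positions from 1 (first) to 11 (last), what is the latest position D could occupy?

10

D must come before M — 1 event forced after it.
Everything else can be placed before D in some valid order, so D can sit as late as position 11 − 1 = 10.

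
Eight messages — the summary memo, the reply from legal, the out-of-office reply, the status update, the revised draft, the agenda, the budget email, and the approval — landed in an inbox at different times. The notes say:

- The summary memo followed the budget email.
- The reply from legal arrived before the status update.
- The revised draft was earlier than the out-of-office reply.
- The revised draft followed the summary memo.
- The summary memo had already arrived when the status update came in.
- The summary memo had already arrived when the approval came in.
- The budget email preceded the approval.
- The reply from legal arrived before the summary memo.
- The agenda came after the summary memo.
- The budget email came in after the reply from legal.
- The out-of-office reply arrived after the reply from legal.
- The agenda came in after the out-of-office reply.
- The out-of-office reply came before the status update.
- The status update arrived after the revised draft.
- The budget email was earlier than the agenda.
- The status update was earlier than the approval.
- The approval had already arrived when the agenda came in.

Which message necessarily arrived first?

the reply from legal

The reply from legal has a chain of constraints placing it before every other message, so the reply from legal must be first.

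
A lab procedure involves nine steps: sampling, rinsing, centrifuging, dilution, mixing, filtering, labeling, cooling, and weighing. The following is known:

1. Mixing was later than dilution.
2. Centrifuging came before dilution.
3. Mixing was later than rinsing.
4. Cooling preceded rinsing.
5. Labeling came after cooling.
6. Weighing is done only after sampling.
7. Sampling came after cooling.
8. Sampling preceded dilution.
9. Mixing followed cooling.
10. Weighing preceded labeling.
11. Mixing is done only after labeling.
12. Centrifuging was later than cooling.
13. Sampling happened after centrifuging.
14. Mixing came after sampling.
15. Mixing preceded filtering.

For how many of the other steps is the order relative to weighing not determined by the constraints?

Forced before weighing: centrifuging, cooling, and sampling; forced after weighing: filtering, labeling, and mixing.
That leaves dilution and rinsing with no forced order relative to weighing — 2.

2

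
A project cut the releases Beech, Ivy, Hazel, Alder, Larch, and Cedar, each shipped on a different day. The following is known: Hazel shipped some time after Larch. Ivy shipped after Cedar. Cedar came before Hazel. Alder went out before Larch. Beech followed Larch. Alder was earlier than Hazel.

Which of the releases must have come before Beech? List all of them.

Alder, Larch

Directly stated before Beech: Larch.
Alder reaches Beech via Alder → Larch → Beech.
No chain forces Ivy (or any of the others) ahead of Beech.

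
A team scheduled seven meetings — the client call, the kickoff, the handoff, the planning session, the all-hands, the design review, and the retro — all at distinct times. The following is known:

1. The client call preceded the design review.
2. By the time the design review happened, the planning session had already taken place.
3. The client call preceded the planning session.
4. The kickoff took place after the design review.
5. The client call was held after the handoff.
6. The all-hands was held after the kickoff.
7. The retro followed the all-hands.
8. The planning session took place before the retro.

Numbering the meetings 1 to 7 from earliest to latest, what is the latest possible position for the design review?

The design review must come before the all-hands, the kickoff, and the retro — 3 meetings forced after it.
Everything else can be placed before the design review in some valid order, so the design review can sit as late as position 7 − 3 = 4.

4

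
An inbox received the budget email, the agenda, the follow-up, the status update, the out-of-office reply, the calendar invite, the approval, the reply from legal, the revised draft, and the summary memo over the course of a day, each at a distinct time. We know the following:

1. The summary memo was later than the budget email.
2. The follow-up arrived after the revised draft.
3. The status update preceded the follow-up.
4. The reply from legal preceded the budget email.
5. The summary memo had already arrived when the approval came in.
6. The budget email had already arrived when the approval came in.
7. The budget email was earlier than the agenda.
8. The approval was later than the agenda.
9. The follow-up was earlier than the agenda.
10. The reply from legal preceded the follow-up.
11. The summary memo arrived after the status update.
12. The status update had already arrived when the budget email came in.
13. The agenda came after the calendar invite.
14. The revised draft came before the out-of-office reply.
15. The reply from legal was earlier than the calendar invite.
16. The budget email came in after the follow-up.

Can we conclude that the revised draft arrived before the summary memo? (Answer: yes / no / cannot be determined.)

yes

Chain the constraints: the revised draft → the follow-up → the budget email → the summary memo. Each link is directly stated, so the revised draft comes before the summary memo.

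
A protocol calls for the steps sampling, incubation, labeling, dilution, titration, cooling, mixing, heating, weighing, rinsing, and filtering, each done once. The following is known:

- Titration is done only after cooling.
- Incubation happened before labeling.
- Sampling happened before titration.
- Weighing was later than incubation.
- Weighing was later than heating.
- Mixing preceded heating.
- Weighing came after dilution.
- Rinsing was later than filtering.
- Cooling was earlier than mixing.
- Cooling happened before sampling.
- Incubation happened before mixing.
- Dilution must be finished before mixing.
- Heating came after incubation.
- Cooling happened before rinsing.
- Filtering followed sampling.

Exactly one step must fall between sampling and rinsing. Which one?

filtering

Tracing the constraints gives sampling → filtering → rinsing, so filtering sits after sampling and before rinsing.
No other step is forced both after sampling and before rinsing.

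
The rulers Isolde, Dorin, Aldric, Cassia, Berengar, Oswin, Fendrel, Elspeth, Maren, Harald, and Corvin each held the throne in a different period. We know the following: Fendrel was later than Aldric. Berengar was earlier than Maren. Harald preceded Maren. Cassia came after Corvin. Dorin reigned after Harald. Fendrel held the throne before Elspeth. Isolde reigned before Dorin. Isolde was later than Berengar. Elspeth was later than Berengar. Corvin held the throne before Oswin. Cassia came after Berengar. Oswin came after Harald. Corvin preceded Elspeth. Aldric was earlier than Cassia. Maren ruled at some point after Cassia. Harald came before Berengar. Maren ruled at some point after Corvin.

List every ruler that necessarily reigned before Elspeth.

Aldric, Berengar, Corvin, Fendrel, Harald

Directly stated before Elspeth: Berengar, Corvin, and Fendrel.
Aldric reaches Elspeth via Aldric → Fendrel → Elspeth.
Harald reaches Elspeth via Harald → Berengar → Elspeth.
No chain forces Oswin (or any of the others) ahead of Elspeth.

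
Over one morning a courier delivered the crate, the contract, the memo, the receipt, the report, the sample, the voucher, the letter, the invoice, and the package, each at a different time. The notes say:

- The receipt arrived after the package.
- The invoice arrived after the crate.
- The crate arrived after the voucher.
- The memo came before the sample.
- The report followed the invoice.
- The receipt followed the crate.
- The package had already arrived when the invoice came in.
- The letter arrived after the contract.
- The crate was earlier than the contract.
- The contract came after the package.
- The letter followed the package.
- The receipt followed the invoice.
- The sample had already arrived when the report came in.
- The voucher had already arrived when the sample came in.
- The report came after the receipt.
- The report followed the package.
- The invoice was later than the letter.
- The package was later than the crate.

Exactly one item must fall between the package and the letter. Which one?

the contract

Tracing the constraints gives the package → the contract → the letter, so the contract sits after the package and before the letter.
No other item is forced both after the package and before the letter.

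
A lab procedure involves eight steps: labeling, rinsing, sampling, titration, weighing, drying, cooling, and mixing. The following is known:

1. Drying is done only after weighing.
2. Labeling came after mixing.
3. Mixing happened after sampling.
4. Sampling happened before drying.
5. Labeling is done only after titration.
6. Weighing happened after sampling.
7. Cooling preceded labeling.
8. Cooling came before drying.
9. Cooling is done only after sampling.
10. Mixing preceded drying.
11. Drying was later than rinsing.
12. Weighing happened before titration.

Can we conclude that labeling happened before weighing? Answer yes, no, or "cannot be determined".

no

Tracing the constraints gives weighing → titration → labeling, so weighing must come before labeling.
That means labeling cannot be before weighing.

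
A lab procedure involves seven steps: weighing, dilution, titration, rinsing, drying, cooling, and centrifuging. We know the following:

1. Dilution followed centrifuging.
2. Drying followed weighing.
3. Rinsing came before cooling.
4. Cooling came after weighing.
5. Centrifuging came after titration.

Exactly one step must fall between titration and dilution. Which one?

centrifuging

Tracing the constraints gives titration → centrifuging → dilution, so centrifuging sits after titration and before dilution.
No other step is forced both after titration and before dilution.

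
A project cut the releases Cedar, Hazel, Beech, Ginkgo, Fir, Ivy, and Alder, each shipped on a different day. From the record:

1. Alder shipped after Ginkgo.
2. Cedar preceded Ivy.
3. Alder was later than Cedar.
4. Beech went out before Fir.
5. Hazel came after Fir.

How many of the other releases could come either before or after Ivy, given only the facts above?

Forced before Ivy: Cedar.
That leaves Alder, Beech, Fir, Ginkgo, and Hazel with no forced order relative to Ivy — 5.

5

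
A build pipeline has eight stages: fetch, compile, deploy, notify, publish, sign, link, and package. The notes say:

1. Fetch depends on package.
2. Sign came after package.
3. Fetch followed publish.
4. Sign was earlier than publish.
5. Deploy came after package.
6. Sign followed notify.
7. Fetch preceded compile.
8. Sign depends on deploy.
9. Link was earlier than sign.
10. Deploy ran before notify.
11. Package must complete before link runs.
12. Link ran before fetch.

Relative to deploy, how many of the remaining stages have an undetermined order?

Forced before deploy: package; forced after deploy: compile, fetch, notify, publish, and sign.
That leaves link with no forced order relative to deploy — 1.

1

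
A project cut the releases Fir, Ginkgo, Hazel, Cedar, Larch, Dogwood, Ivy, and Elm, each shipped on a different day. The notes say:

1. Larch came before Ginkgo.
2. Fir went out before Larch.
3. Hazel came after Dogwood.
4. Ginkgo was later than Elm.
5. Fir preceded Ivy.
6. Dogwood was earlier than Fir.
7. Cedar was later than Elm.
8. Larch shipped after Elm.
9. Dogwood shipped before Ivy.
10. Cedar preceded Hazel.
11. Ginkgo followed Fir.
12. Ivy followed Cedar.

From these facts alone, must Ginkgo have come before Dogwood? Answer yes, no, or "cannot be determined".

no

Tracing the constraints gives Dogwood → Fir → Ginkgo, so Dogwood must come before Ginkgo.
That means Ginkgo cannot be before Dogwood.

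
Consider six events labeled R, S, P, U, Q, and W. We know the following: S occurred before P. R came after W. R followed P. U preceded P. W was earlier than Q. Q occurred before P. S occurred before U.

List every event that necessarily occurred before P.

Q, S, U, W

Directly stated before P: Q, S, and U.
W reaches P via W → Q → P.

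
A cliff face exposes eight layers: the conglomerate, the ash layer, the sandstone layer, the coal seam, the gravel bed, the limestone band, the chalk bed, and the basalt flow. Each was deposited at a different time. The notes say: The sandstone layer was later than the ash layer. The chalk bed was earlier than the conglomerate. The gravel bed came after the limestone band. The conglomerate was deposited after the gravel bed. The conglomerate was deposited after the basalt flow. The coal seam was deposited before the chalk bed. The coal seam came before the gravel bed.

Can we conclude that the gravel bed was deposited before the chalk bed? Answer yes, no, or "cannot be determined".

cannot be determined

No chain of stated constraints runs from the gravel bed to the chalk bed, and none runs from the chalk bed to the gravel bed either.
So the relative order of the gravel bed and the chalk bed is not fixed by the given facts.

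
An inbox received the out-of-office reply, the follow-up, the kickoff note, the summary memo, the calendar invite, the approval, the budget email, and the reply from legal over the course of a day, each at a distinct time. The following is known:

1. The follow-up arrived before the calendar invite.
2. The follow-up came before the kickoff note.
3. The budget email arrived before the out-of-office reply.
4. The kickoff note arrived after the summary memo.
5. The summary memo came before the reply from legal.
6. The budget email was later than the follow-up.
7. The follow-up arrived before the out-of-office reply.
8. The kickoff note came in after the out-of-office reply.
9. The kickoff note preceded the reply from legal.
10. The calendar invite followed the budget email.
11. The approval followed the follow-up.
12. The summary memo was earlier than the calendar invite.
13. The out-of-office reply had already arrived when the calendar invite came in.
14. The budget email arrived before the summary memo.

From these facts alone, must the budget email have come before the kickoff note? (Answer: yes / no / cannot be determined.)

yes

Chain the constraints: the budget email → the summary memo → the kickoff note. Each link is directly stated, so the budget email comes before the kickoff note.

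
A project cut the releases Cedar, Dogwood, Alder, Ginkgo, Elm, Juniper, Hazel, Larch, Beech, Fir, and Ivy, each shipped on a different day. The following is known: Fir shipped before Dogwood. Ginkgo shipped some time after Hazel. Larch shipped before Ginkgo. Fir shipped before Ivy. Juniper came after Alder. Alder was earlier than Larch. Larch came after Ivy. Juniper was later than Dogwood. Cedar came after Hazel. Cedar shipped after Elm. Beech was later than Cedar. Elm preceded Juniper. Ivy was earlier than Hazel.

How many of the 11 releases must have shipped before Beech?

Directly stated before Beech: Cedar.
Elm reaches Beech via Elm → Cedar → Beech.
Fir reaches Beech via Fir → Ivy → Hazel → Cedar → Beech.
Hazel reaches Beech via Hazel → Cedar → Beech.
Likewise Ivy reaches Beech by chaining the stated constraints.
That's Cedar, Elm, Fir, Hazel, and Ivy — 5 in all.

5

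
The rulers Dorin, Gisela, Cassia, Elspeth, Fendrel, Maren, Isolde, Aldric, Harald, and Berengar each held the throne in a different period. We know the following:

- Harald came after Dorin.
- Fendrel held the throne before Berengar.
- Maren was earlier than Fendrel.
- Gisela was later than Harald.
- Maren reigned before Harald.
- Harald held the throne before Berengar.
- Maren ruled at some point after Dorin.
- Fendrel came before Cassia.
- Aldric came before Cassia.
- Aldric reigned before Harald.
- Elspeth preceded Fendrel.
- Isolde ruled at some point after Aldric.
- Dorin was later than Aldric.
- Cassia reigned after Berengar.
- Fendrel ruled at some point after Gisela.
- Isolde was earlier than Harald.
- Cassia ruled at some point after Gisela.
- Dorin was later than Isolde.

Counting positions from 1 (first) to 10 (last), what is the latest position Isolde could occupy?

Isolde must come before Berengar, Cassia, Dorin, Fendrel, Gisela, Harald, and Maren — 7 rulers forced after them.
Everything else can be placed before Isolde in some valid order, so Isolde can sit as late as position 10 − 7 = 3.

3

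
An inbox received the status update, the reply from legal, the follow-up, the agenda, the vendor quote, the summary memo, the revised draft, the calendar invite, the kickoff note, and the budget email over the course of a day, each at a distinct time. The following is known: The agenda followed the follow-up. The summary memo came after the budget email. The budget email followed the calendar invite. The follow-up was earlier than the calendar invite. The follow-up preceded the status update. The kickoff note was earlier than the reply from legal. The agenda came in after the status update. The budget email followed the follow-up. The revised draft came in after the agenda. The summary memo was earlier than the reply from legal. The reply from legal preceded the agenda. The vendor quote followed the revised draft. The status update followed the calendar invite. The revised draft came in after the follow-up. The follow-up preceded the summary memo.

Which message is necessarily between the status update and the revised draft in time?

Tracing the constraints gives the status update → the agenda → the revised draft, so the agenda sits after the status update and before the revised draft.
No other message is forced both after the status update and before the revised draft.

the agenda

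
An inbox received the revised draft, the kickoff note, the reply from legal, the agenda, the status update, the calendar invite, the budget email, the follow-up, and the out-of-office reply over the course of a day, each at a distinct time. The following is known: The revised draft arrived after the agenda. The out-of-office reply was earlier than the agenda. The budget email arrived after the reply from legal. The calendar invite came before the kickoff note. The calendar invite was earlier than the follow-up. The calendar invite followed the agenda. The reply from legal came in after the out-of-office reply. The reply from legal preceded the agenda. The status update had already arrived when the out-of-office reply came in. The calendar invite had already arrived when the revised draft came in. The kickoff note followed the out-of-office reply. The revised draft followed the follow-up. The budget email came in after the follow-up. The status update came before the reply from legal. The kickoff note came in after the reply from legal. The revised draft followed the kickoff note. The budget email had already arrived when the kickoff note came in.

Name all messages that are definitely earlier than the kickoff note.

Directly stated before the kickoff note: the budget email, the calendar invite, the out-of-office reply, and the reply from legal.
The agenda reaches the kickoff note via the agenda → the calendar invite → the kickoff note.
The follow-up reaches the kickoff note via the follow-up → the budget email → the kickoff note.
The status update reaches the kickoff note via the status update → the reply from legal → the kickoff note.

the agenda, the budget email, the calendar invite, the follow-up, the out-of-office reply, the reply from legal, the status update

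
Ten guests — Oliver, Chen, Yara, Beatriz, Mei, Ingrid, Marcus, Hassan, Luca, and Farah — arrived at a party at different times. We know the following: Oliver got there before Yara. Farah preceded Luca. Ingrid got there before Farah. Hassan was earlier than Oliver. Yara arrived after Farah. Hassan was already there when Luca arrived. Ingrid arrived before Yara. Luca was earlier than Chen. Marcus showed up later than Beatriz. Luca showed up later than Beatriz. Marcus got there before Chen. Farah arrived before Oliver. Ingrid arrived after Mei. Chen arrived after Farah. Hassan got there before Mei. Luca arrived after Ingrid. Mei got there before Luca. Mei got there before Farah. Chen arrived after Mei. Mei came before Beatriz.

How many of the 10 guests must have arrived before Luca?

Directly stated before Luca: Beatriz, Farah, Hassan, Ingrid, and Mei.
That's Beatriz, Farah, Hassan, Ingrid, and Mei — 5 in all.

5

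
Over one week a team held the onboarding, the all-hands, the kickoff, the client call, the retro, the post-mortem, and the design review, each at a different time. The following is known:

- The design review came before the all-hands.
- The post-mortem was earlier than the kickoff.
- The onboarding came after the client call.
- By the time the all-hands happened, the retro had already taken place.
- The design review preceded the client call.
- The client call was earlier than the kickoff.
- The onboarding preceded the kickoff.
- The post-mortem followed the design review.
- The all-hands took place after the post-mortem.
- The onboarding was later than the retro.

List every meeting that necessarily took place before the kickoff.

the client call, the design review, the onboarding, the post-mortem, the retro

Directly stated before the kickoff: the client call, the onboarding, and the post-mortem.
The design review reaches the kickoff via the design review → the client call → the kickoff.
The retro reaches the kickoff via the retro → the onboarding → the kickoff.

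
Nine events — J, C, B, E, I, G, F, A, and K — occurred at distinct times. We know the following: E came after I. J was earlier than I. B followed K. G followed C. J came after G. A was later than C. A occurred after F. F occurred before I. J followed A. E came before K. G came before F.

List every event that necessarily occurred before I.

Directly stated before I: F and J.
A reaches I via A → J → I.
C reaches I via C → G → J → I.
G reaches I via G → J → I.

A, C, F, G, J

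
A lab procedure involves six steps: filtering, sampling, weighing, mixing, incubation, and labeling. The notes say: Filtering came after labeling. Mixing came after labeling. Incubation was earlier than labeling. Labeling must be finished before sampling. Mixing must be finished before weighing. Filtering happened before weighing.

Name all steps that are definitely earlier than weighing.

Directly stated before weighing: filtering and mixing.
Incubation reaches weighing via incubation → labeling → mixing → weighing.
Labeling reaches weighing via labeling → mixing → weighing.
No chain forces sampling ahead of weighing.

filtering, incubation, labeling, mixing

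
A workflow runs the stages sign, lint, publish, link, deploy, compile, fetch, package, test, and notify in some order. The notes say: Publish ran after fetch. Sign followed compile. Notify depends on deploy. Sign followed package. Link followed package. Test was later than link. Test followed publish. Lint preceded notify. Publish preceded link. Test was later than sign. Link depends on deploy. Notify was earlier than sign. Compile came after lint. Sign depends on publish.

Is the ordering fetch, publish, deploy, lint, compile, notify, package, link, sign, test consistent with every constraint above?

Check each stated constraint against the proposed order — e.g. publish is ahead of sign; publish is ahead of test. Every pair is in the required order; nothing is violated.

yes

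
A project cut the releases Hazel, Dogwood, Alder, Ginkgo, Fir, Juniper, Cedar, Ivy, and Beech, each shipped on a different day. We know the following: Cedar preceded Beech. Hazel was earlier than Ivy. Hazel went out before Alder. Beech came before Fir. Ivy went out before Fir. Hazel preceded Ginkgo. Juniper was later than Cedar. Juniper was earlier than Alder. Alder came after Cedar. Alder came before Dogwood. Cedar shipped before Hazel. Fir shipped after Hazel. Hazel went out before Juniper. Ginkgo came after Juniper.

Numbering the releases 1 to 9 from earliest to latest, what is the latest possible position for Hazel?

Hazel must come before Alder, Dogwood, Fir, Ginkgo, Ivy, and Juniper — 6 releases forced after it.
Everything else can be placed before Hazel in some valid order, so Hazel can sit as late as position 9 − 6 = 3.

3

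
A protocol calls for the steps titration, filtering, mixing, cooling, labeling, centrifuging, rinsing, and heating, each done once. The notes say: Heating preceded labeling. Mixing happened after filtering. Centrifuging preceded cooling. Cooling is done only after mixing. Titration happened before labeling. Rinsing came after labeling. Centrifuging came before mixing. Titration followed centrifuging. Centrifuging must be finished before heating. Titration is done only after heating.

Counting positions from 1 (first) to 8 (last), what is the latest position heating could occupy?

Heating must come before labeling, rinsing, and titration — 3 steps forced after it.
Everything else can be placed before heating in some valid order, so heating can sit as late as position 8 − 3 = 5.

5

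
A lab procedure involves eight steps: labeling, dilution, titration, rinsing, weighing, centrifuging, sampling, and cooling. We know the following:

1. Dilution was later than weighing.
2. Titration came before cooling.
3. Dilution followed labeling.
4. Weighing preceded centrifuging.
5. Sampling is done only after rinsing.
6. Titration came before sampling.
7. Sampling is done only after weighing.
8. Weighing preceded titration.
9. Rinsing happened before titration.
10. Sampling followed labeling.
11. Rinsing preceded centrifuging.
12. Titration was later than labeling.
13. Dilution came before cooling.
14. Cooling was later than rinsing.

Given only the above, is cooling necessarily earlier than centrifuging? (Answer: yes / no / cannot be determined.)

No chain of stated constraints runs from cooling to centrifuging, and none runs from centrifuging to cooling either.
So the relative order of cooling and centrifuging is not fixed by the given facts.

cannot be determined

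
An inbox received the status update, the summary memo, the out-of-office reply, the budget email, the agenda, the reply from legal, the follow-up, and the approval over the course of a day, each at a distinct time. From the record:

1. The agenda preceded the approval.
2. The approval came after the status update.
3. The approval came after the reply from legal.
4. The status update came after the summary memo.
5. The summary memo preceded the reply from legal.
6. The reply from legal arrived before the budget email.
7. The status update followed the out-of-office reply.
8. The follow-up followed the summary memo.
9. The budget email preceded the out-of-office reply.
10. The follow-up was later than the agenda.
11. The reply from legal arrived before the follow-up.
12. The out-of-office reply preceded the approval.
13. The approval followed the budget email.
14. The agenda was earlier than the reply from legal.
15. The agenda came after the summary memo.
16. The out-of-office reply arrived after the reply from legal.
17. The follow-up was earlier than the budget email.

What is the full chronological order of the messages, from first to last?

The constraints fix every adjacent pair, so only one ordering works:
the summary memo → the agenda → the reply from legal → the follow-up → the budget email → the out-of-office reply → the status update → the approval.

the summary memo, the agenda, the reply from legal, the follow-up, the budget email, the out-of-office reply, the status update, the approval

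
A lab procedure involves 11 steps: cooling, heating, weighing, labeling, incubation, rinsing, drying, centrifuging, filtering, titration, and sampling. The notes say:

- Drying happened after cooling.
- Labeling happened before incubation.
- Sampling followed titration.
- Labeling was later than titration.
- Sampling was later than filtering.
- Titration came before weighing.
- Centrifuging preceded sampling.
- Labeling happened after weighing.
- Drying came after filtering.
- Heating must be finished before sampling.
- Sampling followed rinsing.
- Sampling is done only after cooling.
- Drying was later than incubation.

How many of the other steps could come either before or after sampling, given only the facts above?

Forced before sampling: centrifuging, cooling, filtering, heating, rinsing, and titration.
That leaves drying, incubation, labeling, and weighing with no forced order relative to sampling — 4.

4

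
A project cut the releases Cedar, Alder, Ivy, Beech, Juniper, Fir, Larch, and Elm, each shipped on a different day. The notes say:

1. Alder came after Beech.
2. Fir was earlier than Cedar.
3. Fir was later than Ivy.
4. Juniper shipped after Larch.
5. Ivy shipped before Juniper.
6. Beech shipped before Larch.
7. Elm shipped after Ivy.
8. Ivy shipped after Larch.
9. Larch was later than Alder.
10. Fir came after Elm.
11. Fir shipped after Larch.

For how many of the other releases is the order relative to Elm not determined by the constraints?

1

Forced before Elm: Alder, Beech, Ivy, and Larch; forced after Elm: Cedar and Fir.
That leaves Juniper with no forced order relative to Elm — 1.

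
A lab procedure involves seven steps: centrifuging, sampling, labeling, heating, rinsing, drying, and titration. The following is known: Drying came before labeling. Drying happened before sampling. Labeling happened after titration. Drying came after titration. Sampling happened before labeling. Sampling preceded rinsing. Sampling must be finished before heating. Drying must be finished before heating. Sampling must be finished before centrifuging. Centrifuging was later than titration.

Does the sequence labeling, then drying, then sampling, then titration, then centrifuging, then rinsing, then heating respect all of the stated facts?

no

The constraints require drying before labeling, but in the proposed sequence labeling appears ahead of drying. That one violation is enough.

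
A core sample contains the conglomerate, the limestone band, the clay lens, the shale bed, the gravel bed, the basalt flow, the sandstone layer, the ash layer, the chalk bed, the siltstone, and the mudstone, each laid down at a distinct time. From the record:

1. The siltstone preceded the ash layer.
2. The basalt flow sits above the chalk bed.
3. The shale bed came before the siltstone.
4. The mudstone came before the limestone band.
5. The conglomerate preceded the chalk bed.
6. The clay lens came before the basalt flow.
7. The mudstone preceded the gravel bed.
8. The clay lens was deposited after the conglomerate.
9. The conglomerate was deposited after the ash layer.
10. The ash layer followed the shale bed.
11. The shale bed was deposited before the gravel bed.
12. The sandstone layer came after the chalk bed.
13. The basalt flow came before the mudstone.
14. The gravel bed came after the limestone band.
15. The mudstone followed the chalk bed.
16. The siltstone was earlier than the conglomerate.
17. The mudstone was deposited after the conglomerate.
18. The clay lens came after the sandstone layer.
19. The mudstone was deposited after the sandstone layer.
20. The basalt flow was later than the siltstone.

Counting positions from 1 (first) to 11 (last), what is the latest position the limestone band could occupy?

The limestone band must come before the gravel bed — 1 layer forced after it.
Everything else can be placed before the limestone band in some valid order, so the limestone band can sit as late as position 11 − 1 = 10.

10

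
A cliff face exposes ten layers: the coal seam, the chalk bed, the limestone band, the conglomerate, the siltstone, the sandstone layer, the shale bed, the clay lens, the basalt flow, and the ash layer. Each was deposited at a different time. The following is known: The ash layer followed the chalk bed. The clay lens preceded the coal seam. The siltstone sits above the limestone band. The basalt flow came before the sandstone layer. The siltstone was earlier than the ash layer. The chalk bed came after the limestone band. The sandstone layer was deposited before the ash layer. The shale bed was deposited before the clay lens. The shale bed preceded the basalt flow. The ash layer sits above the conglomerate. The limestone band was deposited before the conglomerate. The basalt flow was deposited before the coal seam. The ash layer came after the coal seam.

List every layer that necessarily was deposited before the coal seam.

the basalt flow, the clay lens, the shale bed

Directly stated before the coal seam: the basalt flow and the clay lens.
The shale bed reaches the coal seam via the shale bed → the basalt flow → the coal seam.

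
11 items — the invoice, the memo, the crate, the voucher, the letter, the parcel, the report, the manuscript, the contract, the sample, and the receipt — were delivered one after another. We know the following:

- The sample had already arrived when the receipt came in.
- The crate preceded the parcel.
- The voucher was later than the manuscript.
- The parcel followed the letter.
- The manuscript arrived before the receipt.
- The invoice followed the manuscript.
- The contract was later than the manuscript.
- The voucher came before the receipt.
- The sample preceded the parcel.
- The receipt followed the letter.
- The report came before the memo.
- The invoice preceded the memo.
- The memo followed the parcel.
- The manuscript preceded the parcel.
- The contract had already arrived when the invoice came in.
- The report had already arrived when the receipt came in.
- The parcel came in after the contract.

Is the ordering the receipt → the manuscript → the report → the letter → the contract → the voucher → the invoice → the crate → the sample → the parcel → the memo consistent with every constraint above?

The constraints require the report before the receipt, but in the proposed sequence the receipt appears ahead of the report. That one violation is enough.

no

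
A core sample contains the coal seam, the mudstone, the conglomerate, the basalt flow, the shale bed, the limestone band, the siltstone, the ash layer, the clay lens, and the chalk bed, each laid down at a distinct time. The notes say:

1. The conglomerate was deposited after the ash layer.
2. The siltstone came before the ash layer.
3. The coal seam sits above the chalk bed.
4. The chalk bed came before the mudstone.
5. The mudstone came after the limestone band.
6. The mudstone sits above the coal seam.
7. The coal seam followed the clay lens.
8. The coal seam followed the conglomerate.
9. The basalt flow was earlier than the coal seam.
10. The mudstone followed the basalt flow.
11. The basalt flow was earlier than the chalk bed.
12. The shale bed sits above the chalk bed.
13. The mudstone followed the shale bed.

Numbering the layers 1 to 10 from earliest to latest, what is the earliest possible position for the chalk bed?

2

The basalt flow must come before the chalk bed — 1 forced predecessor.
Nothing else is forced ahead of the chalk bed, so its earliest slot is position 1 + 1 = 2.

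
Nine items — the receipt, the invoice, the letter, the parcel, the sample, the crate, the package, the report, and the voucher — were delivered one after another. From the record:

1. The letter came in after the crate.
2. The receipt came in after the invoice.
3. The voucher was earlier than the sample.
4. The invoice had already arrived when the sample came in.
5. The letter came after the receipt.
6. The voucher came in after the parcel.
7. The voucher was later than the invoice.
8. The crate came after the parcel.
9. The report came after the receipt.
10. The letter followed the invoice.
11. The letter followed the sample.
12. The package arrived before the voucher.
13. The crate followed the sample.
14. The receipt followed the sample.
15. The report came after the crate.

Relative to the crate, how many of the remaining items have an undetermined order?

1

Forced before the crate: the invoice, the package, the parcel, the sample, and the voucher; forced after the crate: the letter and the report.
That leaves the receipt with no forced order relative to the crate — 1.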